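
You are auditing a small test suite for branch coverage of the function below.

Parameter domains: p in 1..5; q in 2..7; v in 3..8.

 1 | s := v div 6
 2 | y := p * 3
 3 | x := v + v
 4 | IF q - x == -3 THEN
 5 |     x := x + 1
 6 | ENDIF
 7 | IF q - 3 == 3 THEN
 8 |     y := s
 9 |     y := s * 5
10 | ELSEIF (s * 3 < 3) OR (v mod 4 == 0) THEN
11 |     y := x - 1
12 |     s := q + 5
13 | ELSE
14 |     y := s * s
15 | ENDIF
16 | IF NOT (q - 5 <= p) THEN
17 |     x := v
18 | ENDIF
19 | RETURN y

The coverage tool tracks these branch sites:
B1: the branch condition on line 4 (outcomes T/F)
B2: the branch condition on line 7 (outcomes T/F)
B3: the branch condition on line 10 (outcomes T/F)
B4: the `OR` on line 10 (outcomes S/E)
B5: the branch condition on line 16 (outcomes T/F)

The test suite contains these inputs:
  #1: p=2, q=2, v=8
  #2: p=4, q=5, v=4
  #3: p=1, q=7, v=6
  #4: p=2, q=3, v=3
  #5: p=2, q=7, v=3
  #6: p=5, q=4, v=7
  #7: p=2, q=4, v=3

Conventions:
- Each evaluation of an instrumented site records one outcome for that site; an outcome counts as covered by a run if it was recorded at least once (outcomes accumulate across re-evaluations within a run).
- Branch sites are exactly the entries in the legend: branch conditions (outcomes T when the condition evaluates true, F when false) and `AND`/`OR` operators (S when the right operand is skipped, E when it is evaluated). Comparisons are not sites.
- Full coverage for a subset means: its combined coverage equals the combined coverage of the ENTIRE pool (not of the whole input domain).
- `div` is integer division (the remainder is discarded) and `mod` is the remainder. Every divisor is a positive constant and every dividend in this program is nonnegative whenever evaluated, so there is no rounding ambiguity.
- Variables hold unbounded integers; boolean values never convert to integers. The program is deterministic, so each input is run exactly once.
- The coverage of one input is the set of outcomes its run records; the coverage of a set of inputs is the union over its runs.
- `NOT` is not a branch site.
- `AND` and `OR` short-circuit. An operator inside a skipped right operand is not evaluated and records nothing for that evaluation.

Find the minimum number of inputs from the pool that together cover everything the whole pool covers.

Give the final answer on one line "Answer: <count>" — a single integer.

input #1, p=2, q=2, v=8: outcomes B1=F, B2=F, B3=T, B4=E, B5=F
input #2, p=4, q=5, v=4: outcomes B1=T, B2=F, B3=T, B4=S, B5=F
input #3, p=1, q=7, v=6: outcomes B1=F, B2=F, B3=F, B4=E, B5=T
input #4, p=2, q=3, v=3: outcomes B1=T, B2=F, B3=T, B4=S, B5=F
input #5, p=2, q=7, v=3: outcomes B1=F, B2=F, B3=T, B4=S, B5=F
input #6, p=5, q=4, v=7: outcomes B1=F, B2=F, B3=F, B4=E, B5=F
input #7, p=2, q=4, v=3: outcomes B1=F, B2=F, B3=T, B4=S, B5=F
union over all inputs: B1=T, B1=F, B2=F, B3=T, B3=F, B4=S, B4=E, B5=T, B5=F (9 outcomes)
no size-1 subset reaches all 9 outcomes (best union: 5/9)
size 2: inputs {2, 3} cover all 9 outcomes, and no lexicographically smaller subset of this size does

Answer: 2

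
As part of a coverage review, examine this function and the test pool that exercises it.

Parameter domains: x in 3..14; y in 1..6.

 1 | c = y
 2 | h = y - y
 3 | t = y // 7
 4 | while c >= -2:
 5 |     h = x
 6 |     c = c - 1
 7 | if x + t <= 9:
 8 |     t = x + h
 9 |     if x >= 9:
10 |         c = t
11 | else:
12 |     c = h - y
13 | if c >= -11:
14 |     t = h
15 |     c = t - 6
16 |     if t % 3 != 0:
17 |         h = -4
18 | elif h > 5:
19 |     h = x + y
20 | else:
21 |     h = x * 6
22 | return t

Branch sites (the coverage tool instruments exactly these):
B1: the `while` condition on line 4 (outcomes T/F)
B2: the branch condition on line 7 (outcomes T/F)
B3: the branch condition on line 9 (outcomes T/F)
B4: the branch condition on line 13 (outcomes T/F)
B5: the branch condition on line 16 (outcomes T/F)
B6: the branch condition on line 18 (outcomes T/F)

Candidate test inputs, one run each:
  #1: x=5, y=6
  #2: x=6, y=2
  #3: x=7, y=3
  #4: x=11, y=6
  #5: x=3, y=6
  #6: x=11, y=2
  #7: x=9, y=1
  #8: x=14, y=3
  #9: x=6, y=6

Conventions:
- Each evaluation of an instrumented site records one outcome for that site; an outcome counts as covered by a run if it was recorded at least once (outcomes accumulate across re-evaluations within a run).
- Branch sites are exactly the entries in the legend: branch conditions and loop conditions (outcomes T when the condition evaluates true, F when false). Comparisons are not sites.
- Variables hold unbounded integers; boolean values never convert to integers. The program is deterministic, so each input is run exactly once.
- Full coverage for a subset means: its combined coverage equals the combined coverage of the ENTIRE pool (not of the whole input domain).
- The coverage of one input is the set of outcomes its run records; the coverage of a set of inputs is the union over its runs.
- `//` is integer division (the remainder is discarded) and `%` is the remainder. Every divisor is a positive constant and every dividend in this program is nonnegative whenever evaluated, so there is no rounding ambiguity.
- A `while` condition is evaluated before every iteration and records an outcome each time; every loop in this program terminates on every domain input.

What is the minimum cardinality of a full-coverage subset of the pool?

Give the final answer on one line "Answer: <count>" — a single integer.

run #1 (x=5, y=6) records B1=T, B1=F, B2=T, B3=F, B4=T, B5=T
run #2 (x=6, y=2) records B1=T, B1=F, B2=T, B3=F, B4=T, B5=F
run #3 (x=7, y=3) records B1=T, B1=F, B2=T, B3=F, B4=T, B5=T
run #4 (x=11, y=6) records B1=T, B1=F, B2=F, B4=T, B5=T
run #5 (x=3, y=6) records B1=T, B1=F, B2=T, B3=F, B4=T, B5=F
run #6 (x=11, y=2) records B1=T, B1=F, B2=F, B4=T, B5=T
run #7 (x=9, y=1) records B1=T, B1=F, B2=T, B3=T, B4=T, B5=F
run #8 (x=14, y=3) records B1=T, B1=F, B2=F, B4=T, B5=T
run #9 (x=6, y=6) records B1=T, B1=F, B2=T, B3=F, B4=T, B5=F
union over all inputs: B1=T, B1=F, B2=T, B2=F, B3=T, B3=F, B4=T, B5=T, B5=F (9 outcomes)
checked all size-1 subsets: none covers 9 outcomes (max 6/9)
checked all size-2 subsets: none covers 9 outcomes (max 8/9)
size 3: inputs {1, 4, 7} cover all 9 outcomes, and no lexicographically smaller subset of this size does

Answer: 3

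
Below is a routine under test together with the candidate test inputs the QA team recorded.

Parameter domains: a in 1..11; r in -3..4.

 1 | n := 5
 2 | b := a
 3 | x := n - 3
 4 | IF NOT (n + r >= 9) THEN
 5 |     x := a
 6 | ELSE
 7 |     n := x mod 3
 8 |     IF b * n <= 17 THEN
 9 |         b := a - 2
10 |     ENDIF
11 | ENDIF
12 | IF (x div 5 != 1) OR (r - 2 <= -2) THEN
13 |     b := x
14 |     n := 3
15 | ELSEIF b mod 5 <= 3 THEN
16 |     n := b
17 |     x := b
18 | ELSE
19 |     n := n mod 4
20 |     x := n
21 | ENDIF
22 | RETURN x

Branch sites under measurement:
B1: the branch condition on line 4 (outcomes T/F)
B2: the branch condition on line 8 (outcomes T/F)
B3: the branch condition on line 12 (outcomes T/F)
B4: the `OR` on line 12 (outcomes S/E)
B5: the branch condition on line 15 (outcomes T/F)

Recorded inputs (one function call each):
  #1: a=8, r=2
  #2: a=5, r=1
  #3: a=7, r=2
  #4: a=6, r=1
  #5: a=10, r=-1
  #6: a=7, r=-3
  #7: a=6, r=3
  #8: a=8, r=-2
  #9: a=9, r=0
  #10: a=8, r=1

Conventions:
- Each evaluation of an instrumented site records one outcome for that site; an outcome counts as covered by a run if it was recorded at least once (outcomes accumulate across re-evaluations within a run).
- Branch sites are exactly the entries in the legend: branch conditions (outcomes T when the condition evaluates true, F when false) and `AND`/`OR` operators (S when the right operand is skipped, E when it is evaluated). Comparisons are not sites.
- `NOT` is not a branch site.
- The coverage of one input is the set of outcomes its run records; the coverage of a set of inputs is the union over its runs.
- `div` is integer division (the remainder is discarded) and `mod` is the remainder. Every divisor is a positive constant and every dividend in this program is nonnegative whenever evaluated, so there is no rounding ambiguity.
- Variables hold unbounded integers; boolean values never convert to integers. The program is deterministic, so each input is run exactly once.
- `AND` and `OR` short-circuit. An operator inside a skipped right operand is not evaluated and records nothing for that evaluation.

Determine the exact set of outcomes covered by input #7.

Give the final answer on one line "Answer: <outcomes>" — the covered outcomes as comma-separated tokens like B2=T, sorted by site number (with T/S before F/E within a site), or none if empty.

Simulating input #7 (a=6, r=3) step by step:
  B1->T, B4->E, B3->F, B5->T
deduplicating events, the covered set is: B1=T, B3=F, B4=E, B5=T

Answer: B1=T, B3=F, B4=E, B5=T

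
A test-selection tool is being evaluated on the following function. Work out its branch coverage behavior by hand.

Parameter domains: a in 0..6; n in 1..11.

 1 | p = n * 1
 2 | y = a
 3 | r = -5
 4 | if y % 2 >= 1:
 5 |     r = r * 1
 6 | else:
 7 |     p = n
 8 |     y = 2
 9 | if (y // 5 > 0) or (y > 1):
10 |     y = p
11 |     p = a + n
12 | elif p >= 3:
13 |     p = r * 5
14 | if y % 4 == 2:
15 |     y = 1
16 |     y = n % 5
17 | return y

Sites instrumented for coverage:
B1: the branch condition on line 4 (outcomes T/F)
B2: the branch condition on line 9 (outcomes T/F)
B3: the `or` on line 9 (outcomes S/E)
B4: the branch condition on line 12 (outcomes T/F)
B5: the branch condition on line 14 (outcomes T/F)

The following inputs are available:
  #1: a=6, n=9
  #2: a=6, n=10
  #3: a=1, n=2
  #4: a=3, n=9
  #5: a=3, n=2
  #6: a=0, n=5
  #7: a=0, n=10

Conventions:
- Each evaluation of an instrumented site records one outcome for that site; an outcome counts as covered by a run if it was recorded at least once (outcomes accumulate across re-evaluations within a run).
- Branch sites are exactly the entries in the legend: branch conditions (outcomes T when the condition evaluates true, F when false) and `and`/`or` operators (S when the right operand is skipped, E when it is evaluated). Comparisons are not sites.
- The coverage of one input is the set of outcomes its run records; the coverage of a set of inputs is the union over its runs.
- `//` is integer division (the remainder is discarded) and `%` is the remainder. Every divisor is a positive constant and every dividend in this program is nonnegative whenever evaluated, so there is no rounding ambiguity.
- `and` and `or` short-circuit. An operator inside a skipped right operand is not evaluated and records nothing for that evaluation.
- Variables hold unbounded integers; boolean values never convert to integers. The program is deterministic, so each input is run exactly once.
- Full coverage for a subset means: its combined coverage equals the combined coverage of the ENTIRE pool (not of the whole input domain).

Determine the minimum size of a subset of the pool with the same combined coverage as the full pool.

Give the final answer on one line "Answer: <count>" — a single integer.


input #1, a=6, n=9: events B1->F, B3->E, B2->T, B5->F; outcomes B1=F, B2=T, B3=E, B5=F
input #2, a=6, n=10: events B1->F, B3->E, B2->T, B5->T; outcomes B1=F, B2=T, B3=E, B5=T
input #3, a=1, n=2: events B1->T, B3->E, B2->F, B4->F, B5->F; outcomes B1=T, B2=F, B3=E, B4=F, B5=F
input #4, a=3, n=9: events B1->T, B3->E, B2->T, B5->F; outcomes B1=T, B2=T, B3=E, B5=F
input #5, a=3, n=2: events B1->T, B3->E, B2->T, B5->T; outcomes B1=T, B2=T, B3=E, B5=T
input #6, a=0, n=5: events B1->F, B3->E, B2->T, B5->F; outcomes B1=F, B2=T, B3=E, B5=F
input #7, a=0, n=10: events B1->F, B3->E, B2->T, B5->T; outcomes B1=F, B2=T, B3=E, B5=T
the full pool covers 8 outcomes: B1=T, B1=F, B2=T, B2=F, B3=E, B4=F, B5=T, B5=F
checked all size-1 subsets: none covers 8 outcomes (max 5/8)
inputs {2, 3} (size 2) cover everything; no size-2 subset with a lexicographically smaller index list covers all 8
Answer: 2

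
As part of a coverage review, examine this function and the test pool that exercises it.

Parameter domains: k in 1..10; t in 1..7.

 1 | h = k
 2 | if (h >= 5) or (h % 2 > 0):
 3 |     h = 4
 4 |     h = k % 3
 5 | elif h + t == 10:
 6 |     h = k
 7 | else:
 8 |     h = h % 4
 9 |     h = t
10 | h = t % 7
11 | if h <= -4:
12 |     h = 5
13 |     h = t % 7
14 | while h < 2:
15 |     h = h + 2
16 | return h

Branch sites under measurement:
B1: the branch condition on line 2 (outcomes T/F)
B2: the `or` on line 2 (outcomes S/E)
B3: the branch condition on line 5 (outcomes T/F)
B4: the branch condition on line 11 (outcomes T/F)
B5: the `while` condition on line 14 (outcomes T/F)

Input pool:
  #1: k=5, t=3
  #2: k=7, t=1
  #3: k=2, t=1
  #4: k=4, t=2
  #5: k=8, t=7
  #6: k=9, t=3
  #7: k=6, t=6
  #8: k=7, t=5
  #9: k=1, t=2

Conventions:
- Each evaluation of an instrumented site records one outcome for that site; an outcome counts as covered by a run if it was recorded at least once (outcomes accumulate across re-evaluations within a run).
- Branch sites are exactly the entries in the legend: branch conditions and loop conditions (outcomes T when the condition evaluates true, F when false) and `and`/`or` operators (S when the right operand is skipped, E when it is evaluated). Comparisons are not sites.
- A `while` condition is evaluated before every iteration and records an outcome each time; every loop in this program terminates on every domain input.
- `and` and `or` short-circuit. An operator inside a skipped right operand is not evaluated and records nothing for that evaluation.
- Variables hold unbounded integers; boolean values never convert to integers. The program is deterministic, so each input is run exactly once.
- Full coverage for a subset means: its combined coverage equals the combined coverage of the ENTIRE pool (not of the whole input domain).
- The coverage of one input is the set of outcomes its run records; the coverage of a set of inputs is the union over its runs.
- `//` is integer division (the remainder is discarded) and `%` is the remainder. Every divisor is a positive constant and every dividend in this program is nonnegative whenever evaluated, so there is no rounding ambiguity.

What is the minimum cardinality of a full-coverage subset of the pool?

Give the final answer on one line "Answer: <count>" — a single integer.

#1 (k=5, t=3) -> covered: B1=T, B2=S, B4=F, B5=F
#2 (k=7, t=1) -> covered: B1=T, B2=S, B4=F, B5=T, B5=F
#3 (k=2, t=1) -> covered: B1=F, B2=E, B3=F, B4=F, B5=T, B5=F
#4 (k=4, t=2) -> covered: B1=F, B2=E, B3=F, B4=F, B5=F
#5 (k=8, t=7) -> covered: B1=T, B2=S, B4=F, B5=T, B5=F
#6 (k=9, t=3) -> covered: B1=T, B2=S, B4=F, B5=F
#7 (k=6, t=6) -> covered: B1=T, B2=S, B4=F, B5=F
#8 (k=7, t=5) -> covered: B1=T, B2=S, B4=F, B5=F
#9 (k=1, t=2) -> covered: B1=T, B2=E, B4=F, B5=F
the full pool covers 8 outcomes: B1=T, B1=F, B2=S, B2=E, B3=F, B4=F, B5=T, B5=F
no size-1 subset reaches all 8 outcomes (best union: 6/8)
inputs {1, 3} (size 2) cover everything; no size-2 subset with a lexicographically smaller index list covers all 8

Answer: 2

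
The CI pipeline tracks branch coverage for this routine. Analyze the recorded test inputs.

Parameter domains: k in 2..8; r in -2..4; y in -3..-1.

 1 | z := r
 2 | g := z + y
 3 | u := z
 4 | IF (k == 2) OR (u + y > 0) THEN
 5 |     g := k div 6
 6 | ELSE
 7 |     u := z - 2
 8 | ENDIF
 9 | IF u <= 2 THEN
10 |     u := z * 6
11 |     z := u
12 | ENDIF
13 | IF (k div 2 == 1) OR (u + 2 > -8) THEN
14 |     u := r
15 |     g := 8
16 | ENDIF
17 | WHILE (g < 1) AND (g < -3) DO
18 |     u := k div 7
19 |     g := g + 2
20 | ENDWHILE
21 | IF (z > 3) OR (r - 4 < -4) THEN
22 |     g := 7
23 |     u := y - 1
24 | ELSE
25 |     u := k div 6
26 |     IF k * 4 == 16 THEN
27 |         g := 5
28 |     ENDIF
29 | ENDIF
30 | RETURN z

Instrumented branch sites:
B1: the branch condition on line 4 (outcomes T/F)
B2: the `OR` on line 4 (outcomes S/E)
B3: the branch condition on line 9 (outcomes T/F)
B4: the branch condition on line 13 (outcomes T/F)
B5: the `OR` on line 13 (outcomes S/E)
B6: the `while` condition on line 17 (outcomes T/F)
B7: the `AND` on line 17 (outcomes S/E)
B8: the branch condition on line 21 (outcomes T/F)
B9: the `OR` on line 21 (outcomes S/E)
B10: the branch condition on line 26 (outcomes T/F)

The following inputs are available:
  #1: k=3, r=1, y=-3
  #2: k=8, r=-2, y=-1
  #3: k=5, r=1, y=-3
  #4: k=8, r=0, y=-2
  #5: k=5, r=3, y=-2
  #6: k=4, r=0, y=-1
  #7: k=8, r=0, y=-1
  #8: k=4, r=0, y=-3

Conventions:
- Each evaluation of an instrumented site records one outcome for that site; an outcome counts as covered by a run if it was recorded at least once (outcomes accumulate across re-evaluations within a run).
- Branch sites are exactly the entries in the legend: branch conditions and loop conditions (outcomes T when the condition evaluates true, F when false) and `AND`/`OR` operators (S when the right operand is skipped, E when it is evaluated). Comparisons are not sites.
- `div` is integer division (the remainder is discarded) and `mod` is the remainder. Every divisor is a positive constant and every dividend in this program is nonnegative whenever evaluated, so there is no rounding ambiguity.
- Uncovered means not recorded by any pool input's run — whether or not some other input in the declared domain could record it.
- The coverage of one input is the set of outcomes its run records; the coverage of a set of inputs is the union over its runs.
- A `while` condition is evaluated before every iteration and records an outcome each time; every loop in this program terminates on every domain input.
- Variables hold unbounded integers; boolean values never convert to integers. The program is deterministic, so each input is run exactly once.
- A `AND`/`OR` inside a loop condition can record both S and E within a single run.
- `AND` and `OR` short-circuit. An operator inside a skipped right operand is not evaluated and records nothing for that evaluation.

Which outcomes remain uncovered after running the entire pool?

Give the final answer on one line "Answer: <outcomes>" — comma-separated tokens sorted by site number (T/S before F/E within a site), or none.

input #1 (k=3, r=1, y=-3): events B2->E, B1->F, B3->T, B5->S, B4->T, B7->S, B6->F, B9->S, B8->T; covers B1=F, B2=E, B3=T, B4=T, B5=S, B6=F, B7=S, B8=T, B9=S
input #2 (k=8, r=-2, y=-1): events B2->E, B1->F, B3->T, B5->E, B4->F, B7->E, B6->F, B9->E, B8->T; covers B1=F, B2=E, B3=T, B4=F, B5=E, B6=F, B7=E, B8=T, B9=E
input #3 (k=5, r=1, y=-3): events B2->E, B1->F, B3->T, B5->E, B4->T, B7->S, B6->F, B9->S, B8->T; covers B1=F, B2=E, B3=T, B4=T, B5=E, B6=F, B7=S, B8=T, B9=S
input #4 (k=8, r=0, y=-2): events B2->E, B1->F, B3->T, B5->E, B4->T, B7->S, B6->F, B9->E, B8->F, B10->F; covers B1=F, B2=E, B3=T, B4=T, B5=E, B6=F, B7=S, B8=F, B9=E, B10=F
input #5 (k=5, r=3, y=-2): events B2->E, B1->T, B3->F, B5->E, B4->T, B7->S, B6->F, B9->E, B8->F, B10->F; covers B1=T, B2=E, B3=F, B4=T, B5=E, B6=F, B7=S, B8=F, B9=E, B10=F
input #6 (k=4, r=0, y=-1): events B2->E, B1->F, B3->T, B5->E, B4->T, B7->S, B6->F, B9->E, B8->F, B10->T; covers B1=F, B2=E, B3=T, B4=T, B5=E, B6=F, B7=S, B8=F, B9=E, B10=T
input #7 (k=8, r=0, y=-1): events B2->E, B1->F, B3->T, B5->E, B4->T, B7->S, B6->F, B9->E, B8->F, B10->F; covers B1=F, B2=E, B3=T, B4=T, B5=E, B6=F, B7=S, B8=F, B9=E, B10=F
input #8 (k=4, r=0, y=-3): events B2->E, B1->F, B3->T, B5->E, B4->T, B7->S, B6->F, B9->E, B8->F, B10->T; covers B1=F, B2=E, B3=T, B4=T, B5=E, B6=F, B7=S, B8=F, B9=E, B10=T
union over the pool: B1=T, B1=F, B2=E, B3=T, B3=F, B4=T, B4=F, B5=S, B5=E, B6=F, B7=S, B7=E, B8=T, B8=F, B9=S, B9=E, B10=T, B10=F
uncovered (2 of 20): B2=S, B6=T

Answer: B2=S, B6=T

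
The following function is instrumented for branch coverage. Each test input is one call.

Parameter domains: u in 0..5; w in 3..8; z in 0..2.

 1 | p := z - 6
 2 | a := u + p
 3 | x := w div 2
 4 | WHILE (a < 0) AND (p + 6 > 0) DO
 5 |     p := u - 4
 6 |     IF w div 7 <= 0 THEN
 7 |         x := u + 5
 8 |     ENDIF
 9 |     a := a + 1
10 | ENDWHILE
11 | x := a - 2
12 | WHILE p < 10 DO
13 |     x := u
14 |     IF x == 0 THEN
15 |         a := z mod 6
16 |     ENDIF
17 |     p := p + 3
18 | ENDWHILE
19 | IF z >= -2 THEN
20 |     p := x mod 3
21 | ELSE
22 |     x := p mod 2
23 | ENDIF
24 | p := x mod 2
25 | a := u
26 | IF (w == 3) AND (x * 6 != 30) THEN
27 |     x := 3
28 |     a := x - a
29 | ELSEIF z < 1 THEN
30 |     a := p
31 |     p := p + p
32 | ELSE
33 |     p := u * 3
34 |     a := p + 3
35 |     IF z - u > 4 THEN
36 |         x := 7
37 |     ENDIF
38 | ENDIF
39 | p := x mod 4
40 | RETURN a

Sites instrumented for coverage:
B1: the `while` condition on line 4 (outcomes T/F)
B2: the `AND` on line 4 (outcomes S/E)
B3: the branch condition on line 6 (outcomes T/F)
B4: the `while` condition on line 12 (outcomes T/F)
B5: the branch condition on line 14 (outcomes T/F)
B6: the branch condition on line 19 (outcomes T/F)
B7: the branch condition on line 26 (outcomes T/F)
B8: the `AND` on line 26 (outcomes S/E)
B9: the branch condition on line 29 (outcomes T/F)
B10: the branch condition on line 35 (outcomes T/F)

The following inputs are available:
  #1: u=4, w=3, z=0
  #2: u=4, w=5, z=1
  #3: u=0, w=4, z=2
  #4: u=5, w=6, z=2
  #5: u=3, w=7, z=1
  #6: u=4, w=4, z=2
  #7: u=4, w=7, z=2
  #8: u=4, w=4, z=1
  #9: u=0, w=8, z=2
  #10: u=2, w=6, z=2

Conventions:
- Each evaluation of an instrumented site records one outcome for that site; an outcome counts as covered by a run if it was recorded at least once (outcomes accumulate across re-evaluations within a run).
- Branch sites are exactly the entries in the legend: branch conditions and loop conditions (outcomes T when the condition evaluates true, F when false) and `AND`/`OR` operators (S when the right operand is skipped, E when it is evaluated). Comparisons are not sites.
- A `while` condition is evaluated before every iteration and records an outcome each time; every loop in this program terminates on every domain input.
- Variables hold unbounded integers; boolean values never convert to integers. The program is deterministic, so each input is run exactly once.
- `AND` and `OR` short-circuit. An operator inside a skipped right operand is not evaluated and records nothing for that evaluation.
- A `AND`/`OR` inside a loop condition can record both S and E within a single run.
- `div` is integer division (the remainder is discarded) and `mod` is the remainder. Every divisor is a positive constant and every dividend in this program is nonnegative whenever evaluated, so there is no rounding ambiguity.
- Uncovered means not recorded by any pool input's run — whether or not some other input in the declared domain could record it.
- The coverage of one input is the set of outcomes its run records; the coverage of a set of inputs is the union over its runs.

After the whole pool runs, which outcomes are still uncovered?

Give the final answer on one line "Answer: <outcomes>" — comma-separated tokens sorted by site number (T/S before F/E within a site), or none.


#1 (u=4, w=3, z=0) -> B2->E, B1->F, B4->T, B5->F, B4->T, B5->F, B4->T, B5->F, B4->T, B5->F, B4->T, B5->F, B4->T, B5->F, ...; covered: B1=F, B2=E, B4=T, B4=F, B5=F, B6=T, B7=T, B8=E
#2 (u=4, w=5, z=1) -> B2->E, B1->T, B3->T, B2->S, B1->F, B4->T, B5->F, B4->T, B5->F, B4->T, B5->F, B4->T, B5->F, B4->F, ...; covered: B1=T, B1=F, B2=S, B2=E, B3=T, B4=T, B4=F, B5=F, B6=T, B7=F, B8=S, B9=F, B10=F
#3 (u=0, w=4, z=2) -> B2->E, B1->T, B3->T, B2->E, B1->T, B3->T, B2->E, B1->T, B3->T, B2->E, B1->T, B3->T, B2->S, B1->F, ...; covered: B1=T, B1=F, B2=S, B2=E, B3=T, B4=T, B4=F, B5=T, B6=T, B7=F, B8=S, B9=F, B10=F
#4 (u=5, w=6, z=2) -> B2->S, B1->F, B4->T, B5->F, B4->T, B5->F, B4->T, B5->F, B4->T, B5->F, B4->T, B5->F, B4->F, B6->T, ...; covered: B1=F, B2=S, B4=T, B4=F, B5=F, B6=T, B7=F, B8=S, B9=F, B10=F
#5 (u=3, w=7, z=1) -> B2->E, B1->T, B3->F, B2->E, B1->T, B3->F, B2->S, B1->F, B4->T, B5->F, B4->T, B5->F, B4->T, B5->F, ...; covered: B1=T, B1=F, B2=S, B2=E, B3=F, B4=T, B4=F, B5=F, B6=T, B7=F, B8=S, B9=F, B10=F
#6 (u=4, w=4, z=2) -> B2->S, B1->F, B4->T, B5->F, B4->T, B5->F, B4->T, B5->F, B4->T, B5->F, B4->T, B5->F, B4->F, B6->T, ...; covered: B1=F, B2=S, B4=T, B4=F, B5=F, B6=T, B7=F, B8=S, B9=F, B10=F
#7 (u=4, w=7, z=2) -> B2->S, B1->F, B4->T, B5->F, B4->T, B5->F, B4->T, B5->F, B4->T, B5->F, B4->T, B5->F, B4->F, B6->T, ...; covered: B1=F, B2=S, B4=T, B4=F, B5=F, B6=T, B7=F, B8=S, B9=F, B10=F
#8 (u=4, w=4, z=1) -> B2->E, B1->T, B3->T, B2->S, B1->F, B4->T, B5->F, B4->T, B5->F, B4->T, B5->F, B4->T, B5->F, B4->F, ...; covered: B1=T, B1=F, B2=S, B2=E, B3=T, B4=T, B4=F, B5=F, B6=T, B7=F, B8=S, B9=F, B10=F
#9 (u=0, w=8, z=2) -> B2->E, B1->T, B3->F, B2->E, B1->T, B3->F, B2->E, B1->T, B3->F, B2->E, B1->T, B3->F, B2->S, B1->F, ...; covered: B1=T, B1=F, B2=S, B2=E, B3=F, B4=T, B4=F, B5=T, B6=T, B7=F, B8=S, B9=F, B10=F
#10 (u=2, w=6, z=2) -> B2->E, B1->T, B3->T, B2->E, B1->T, B3->T, B2->S, B1->F, B4->T, B5->F, B4->T, B5->F, B4->T, B5->F, ...; covered: B1=T, B1=F, B2=S, B2=E, B3=T, B4=T, B4=F, B5=F, B6=T, B7=F, B8=S, B9=F, B10=F
union over the pool: B1=T, B1=F, B2=S, B2=E, B3=T, B3=F, B4=T, B4=F, B5=T, B5=F, B6=T, B7=T, B7=F, B8=S, B8=E, B9=F, B10=F
uncovered (3 of 20): B6=F, B9=T, B10=T
Answer: B6=F, B9=T, B10=T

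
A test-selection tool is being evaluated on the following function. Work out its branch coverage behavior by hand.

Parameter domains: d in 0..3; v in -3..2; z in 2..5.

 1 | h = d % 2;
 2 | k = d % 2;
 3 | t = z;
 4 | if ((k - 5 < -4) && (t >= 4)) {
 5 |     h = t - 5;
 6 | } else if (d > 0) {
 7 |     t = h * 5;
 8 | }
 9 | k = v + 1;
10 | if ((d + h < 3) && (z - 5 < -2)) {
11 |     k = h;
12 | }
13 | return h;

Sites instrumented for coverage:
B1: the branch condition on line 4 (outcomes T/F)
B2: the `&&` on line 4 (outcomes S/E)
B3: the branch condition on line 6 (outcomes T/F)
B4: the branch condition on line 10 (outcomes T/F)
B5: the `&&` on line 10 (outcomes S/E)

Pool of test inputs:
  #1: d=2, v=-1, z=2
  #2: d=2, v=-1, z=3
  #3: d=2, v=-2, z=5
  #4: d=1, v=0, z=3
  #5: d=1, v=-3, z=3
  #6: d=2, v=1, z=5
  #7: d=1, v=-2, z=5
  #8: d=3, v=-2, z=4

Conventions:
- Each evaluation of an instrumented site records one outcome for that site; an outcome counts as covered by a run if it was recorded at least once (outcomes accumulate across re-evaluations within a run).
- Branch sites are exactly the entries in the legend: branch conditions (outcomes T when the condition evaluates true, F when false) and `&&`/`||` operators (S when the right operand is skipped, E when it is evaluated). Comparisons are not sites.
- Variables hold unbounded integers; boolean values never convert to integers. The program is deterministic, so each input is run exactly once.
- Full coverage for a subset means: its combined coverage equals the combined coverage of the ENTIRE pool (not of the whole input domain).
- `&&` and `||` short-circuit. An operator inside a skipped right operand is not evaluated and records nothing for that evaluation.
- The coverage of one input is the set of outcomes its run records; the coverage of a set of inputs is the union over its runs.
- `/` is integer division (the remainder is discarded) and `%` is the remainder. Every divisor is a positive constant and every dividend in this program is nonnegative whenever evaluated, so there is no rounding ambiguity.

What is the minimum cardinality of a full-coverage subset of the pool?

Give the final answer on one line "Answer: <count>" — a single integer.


run #1 (d=2, v=-1, z=2) records B1=F, B2=E, B3=T, B4=T, B5=E
run #2 (d=2, v=-1, z=3) records B1=F, B2=E, B3=T, B4=F, B5=E
run #3 (d=2, v=-2, z=5) records B1=T, B2=E, B4=F, B5=E
run #4 (d=1, v=0, z=3) records B1=F, B2=S, B3=T, B4=F, B5=E
run #5 (d=1, v=-3, z=3) records B1=F, B2=S, B3=T, B4=F, B5=E
run #6 (d=2, v=1, z=5) records B1=T, B2=E, B4=F, B5=E
run #7 (d=1, v=-2, z=5) records B1=F, B2=S, B3=T, B4=F, B5=E
run #8 (d=3, v=-2, z=4) records B1=F, B2=S, B3=T, B4=F, B5=S
together the pool reaches 9 outcomes: B1=T, B1=F, B2=S, B2=E, B3=T, B4=T, B4=F, B5=S, B5=E
checked all size-1 subsets: none covers 9 outcomes (max 5/9)
checked all size-2 subsets: none covers 9 outcomes (max 8/9)
the canonical winner is {1, 3, 8}: size 3, full 9-outcome coverage, earliest index list among size-3 covers
Answer: 3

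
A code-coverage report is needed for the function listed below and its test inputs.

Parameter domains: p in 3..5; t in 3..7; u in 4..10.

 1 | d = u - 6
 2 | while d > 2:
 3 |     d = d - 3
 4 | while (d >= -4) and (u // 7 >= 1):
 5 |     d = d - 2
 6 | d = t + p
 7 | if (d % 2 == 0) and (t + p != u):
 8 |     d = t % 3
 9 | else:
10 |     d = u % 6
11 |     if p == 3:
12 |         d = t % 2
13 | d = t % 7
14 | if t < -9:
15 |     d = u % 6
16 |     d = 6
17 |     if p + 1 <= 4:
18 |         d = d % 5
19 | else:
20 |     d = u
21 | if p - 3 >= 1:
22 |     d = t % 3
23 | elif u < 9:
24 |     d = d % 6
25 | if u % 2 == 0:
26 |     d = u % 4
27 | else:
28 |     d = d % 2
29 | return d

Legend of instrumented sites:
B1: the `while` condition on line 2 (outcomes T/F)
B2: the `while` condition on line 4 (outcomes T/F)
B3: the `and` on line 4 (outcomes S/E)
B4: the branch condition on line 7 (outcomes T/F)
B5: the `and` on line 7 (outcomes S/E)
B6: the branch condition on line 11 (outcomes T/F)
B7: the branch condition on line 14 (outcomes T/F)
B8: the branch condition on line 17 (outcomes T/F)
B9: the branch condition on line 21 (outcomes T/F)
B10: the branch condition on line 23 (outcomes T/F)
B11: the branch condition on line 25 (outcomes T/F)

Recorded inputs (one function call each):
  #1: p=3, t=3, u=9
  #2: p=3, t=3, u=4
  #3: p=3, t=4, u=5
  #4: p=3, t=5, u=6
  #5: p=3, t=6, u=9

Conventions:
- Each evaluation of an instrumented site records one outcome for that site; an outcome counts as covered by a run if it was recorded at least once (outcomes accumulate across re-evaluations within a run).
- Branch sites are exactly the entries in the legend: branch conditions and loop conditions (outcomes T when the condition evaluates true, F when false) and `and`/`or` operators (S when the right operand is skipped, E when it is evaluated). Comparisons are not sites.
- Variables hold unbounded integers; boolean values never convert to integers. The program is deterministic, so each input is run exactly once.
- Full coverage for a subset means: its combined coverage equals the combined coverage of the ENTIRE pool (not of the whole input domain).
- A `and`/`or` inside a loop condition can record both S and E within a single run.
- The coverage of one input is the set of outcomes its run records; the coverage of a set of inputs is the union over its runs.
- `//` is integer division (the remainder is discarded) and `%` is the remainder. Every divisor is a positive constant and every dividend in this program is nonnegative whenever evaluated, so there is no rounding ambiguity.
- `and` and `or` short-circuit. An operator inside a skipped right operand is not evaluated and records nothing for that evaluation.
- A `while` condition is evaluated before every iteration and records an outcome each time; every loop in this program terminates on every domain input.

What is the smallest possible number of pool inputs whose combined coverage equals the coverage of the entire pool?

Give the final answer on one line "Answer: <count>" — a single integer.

run #1 (p=3, t=3, u=9) runs B1->T, B1->F, B3->E, B2->T, B3->E, B2->T, B3->E, B2->T, B3->S, B2->F, B5->E, B4->T, B7->F, B9->F, ...; records B1=T, B1=F, B2=T, B2=F, B3=S, B3=E, B4=T, B5=E, B7=F, B9=F, B10=F, B11=F
run #2 (p=3, t=3, u=4) runs B1->F, B3->E, B2->F, B5->E, B4->T, B7->F, B9->F, B10->T, B11->T; records B1=F, B2=F, B3=E, B4=T, B5=E, B7=F, B9=F, B10=T, B11=T
run #3 (p=3, t=4, u=5) runs B1->F, B3->E, B2->F, B5->S, B4->F, B6->T, B7->F, B9->F, B10->T, B11->F; records B1=F, B2=F, B3=E, B4=F, B5=S, B6=T, B7=F, B9=F, B10=T, B11=F
run #4 (p=3, t=5, u=6) runs B1->F, B3->E, B2->F, B5->E, B4->T, B7->F, B9->F, B10->T, B11->T; records B1=F, B2=F, B3=E, B4=T, B5=E, B7=F, B9=F, B10=T, B11=T
run #5 (p=3, t=6, u=9) runs B1->T, B1->F, B3->E, B2->T, B3->E, B2->T, B3->E, B2->T, B3->S, B2->F, B5->S, B4->F, B6->T, B7->F, ...; records B1=T, B1=F, B2=T, B2=F, B3=S, B3=E, B4=F, B5=S, B6=T, B7=F, B9=F, B10=F, B11=F
together the pool reaches 17 outcomes: B1=T, B1=F, B2=T, B2=F, B3=S, B3=E, B4=T, B4=F, B5=S, B5=E, B6=T, B7=F, B9=F, B10=T, B10=F, B11=T, B11=F
no size-1 subset reaches all 17 outcomes (best union: 13/17)
the canonical winner is {2, 5}: size 2, full 17-outcome coverage, earliest index list among size-2 covers

Answer: 2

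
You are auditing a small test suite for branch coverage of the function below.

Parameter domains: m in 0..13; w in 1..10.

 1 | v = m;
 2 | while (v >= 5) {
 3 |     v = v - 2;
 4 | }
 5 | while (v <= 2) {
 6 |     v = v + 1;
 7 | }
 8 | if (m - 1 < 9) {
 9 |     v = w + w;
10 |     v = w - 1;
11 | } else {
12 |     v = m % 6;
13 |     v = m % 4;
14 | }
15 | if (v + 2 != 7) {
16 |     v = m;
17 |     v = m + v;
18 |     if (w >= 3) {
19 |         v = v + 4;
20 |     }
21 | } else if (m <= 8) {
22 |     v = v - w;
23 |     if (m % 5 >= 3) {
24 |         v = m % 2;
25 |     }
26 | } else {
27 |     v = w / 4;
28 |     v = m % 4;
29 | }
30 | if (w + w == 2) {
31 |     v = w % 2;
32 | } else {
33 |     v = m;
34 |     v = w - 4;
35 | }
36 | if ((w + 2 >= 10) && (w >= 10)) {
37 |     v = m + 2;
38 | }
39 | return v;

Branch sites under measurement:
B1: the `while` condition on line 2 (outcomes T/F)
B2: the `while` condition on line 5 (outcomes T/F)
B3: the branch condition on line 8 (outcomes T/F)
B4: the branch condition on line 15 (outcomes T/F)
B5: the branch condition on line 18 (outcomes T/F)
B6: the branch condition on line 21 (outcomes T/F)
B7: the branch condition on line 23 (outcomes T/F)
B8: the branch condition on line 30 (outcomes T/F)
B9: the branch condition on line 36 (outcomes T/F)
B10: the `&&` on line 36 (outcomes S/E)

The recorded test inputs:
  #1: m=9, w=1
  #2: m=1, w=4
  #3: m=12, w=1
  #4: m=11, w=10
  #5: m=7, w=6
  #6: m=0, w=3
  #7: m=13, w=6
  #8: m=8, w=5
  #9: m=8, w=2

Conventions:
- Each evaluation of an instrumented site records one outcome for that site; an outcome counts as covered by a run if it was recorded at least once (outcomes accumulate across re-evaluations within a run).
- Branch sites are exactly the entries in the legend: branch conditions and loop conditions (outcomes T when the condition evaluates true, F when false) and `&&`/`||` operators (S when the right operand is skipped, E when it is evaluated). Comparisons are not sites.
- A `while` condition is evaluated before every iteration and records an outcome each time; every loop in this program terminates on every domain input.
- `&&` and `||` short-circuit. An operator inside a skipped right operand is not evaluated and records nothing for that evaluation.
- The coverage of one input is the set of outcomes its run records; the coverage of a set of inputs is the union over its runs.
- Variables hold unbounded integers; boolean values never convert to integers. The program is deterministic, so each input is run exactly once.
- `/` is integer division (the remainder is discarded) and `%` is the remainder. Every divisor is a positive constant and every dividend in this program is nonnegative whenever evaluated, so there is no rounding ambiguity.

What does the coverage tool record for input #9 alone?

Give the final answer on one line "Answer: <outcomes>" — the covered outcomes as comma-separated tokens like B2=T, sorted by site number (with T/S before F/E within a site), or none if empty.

Tracing the run of input #9 (m=8, w=2):
  B1->T, B1->T, B1->F, B2->F, B3->T, B4->T, B5->F, B8->F, B10->S, B9->F
collecting distinct outcomes: B1=T, B1=F, B2=F, B3=T, B4=T, B5=F, B8=F, B9=F, B10=S

Answer: B1=T, B1=F, B2=F, B3=T, B4=T, B5=F, B8=F, B9=F, B10=S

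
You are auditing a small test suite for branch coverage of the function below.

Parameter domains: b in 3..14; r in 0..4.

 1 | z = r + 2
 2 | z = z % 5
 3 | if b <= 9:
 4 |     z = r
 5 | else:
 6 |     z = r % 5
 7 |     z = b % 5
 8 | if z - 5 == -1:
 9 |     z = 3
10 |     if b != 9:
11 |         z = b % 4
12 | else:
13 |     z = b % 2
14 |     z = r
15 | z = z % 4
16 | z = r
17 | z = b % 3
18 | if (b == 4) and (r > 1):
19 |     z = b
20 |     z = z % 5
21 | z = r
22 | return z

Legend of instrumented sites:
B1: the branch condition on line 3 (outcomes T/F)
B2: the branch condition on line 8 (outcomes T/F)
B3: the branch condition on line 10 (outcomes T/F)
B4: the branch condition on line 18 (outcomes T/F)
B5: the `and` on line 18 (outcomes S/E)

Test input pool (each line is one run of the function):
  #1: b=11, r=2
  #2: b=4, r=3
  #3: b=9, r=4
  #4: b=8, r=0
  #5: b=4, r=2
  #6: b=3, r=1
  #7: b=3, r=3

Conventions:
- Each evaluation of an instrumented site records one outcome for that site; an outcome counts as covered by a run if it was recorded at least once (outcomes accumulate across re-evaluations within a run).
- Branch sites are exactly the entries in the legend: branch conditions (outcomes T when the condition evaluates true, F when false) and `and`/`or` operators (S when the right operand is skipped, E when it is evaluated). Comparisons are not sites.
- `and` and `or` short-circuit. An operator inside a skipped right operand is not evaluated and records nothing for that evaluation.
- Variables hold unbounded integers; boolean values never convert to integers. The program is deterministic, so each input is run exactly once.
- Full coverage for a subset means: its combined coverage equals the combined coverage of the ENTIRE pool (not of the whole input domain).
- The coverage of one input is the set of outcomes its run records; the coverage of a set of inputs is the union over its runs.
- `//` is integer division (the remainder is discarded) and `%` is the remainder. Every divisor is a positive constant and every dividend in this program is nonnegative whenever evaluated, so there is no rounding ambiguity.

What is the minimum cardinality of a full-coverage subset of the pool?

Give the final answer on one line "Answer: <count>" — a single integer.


#1 (b=11, r=2) -> B1->F, B2->F, B5->S, B4->F; covered: B1=F, B2=F, B4=F, B5=S
#2 (b=4, r=3) -> B1->T, B2->F, B5->E, B4->T; covered: B1=T, B2=F, B4=T, B5=E
#3 (b=9, r=4) -> B1->T, B2->T, B3->F, B5->S, B4->F; covered: B1=T, B2=T, B3=F, B4=F, B5=S
#4 (b=8, r=0) -> B1->T, B2->F, B5->S, B4->F; covered: B1=T, B2=F, B4=F, B5=S
#5 (b=4, r=2) -> B1->T, B2->F, B5->E, B4->T; covered: B1=T, B2=F, B4=T, B5=E
#6 (b=3, r=1) -> B1->T, B2->F, B5->S, B4->F; covered: B1=T, B2=F, B4=F, B5=S
#7 (b=3, r=3) -> B1->T, B2->F, B5->S, B4->F; covered: B1=T, B2=F, B4=F, B5=S
pool-wide coverage (9 outcomes): B1=T, B1=F, B2=T, B2=F, B3=F, B4=T, B4=F, B5=S, B5=E
size 1 is not enough: best union over all size-1 subsets is 5/9
size 2 is not enough: best union over all size-2 subsets is 8/9
size 3: inputs {1, 2, 3} cover all 9 outcomes, and no lexicographically smaller subset of this size does
Answer: 3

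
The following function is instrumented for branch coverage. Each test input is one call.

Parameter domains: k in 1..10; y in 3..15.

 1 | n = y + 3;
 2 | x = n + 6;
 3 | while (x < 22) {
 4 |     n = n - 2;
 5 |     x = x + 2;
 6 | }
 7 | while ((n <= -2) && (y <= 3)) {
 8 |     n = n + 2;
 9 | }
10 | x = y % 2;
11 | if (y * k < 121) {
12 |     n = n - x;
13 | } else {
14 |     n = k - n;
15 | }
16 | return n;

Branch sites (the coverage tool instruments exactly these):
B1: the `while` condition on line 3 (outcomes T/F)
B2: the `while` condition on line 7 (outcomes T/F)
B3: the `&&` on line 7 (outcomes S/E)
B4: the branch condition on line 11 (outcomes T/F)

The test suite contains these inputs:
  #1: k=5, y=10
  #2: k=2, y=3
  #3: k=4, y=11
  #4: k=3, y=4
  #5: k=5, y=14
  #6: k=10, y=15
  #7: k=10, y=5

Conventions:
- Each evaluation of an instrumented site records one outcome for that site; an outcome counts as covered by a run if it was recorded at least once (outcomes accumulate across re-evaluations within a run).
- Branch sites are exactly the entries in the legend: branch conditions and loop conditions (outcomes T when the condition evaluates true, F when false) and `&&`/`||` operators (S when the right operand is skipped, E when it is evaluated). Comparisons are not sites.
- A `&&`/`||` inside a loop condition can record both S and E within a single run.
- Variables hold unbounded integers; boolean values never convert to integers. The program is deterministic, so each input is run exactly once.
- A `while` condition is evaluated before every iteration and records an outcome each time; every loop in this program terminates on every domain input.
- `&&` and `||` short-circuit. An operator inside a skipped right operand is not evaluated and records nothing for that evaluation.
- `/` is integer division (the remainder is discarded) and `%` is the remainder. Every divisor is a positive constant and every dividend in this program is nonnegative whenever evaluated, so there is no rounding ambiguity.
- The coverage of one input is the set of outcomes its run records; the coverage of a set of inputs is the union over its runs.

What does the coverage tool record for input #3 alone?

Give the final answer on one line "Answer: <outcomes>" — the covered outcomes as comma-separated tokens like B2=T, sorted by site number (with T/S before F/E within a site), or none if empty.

Running input #3 (k=4, y=11), event by event:
  B1->T, B1->F, B3->S, B2->F, B4->T
as a set, this run covers: B1=T, B1=F, B2=F, B3=S, B4=T

Answer: B1=T, B1=F, B2=F, B3=S, B4=T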